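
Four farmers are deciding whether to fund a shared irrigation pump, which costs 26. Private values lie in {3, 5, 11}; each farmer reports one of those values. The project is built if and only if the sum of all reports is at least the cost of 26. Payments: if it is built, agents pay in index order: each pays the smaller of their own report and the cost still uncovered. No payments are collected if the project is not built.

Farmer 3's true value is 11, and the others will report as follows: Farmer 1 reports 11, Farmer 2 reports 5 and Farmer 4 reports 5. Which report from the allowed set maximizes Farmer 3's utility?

Report 3: project not built, utility 0.
Report 5: project built, pays 5, utility 11 - 5 = 6.
Report 11: project built, pays 10, utility 11 - 10 = 1.
The best choice is 5 with utility 6.

5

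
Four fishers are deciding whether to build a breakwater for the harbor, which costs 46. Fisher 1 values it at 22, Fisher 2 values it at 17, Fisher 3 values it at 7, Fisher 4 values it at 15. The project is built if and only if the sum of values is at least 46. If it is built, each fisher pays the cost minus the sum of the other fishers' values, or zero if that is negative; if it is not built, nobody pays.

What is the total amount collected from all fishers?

9

Total value 61 ≥ cost 46, so it is built.
Fisher 1: others sum to 39; max(0, 46 - 39) = 7.
Fisher 2: others sum to 44; max(0, 46 - 44) = 2.
Fisher 3: others sum to 54; max(0, 46 - 54) = 0.
Fisher 4: others sum to 46; max(0, 46 - 46) = 0.
Total collected = 7 + 2 + 0 + 0 = 9.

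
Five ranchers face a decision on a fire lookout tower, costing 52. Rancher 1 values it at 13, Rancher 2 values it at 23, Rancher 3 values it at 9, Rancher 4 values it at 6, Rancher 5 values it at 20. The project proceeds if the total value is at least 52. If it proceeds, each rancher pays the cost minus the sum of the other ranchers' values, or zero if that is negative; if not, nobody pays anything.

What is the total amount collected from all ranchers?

Total value 71 ≥ cost 52, so it is built.
Rancher 1: others sum to 58; max(0, 52 - 58) = 0.
Rancher 2: others sum to 48; max(0, 52 - 48) = 4.
Rancher 3: others sum to 62; max(0, 52 - 62) = 0.
Rancher 4: others sum to 65; max(0, 52 - 65) = 0.
Rancher 5: others sum to 51; max(0, 52 - 51) = 1.
Total collected = 0 + 4 + 0 + 0 + 1 = 5.

5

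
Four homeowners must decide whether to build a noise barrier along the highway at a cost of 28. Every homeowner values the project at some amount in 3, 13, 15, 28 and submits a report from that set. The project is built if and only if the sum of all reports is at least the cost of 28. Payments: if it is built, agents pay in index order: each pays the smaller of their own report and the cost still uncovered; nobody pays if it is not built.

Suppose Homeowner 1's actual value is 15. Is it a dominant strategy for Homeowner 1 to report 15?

Consider the case where Homeowner 2 reports 3, Homeowner 3 reports 3 and Homeowner 4 reports 13.
Truthful report 15: project built, pays 15, utility 15 - 15 = 0.
Report 13 instead: project built, pays 13, utility 15 - 13 = 2.
Since 2 > 0, reporting 13 is strictly better here, so truthful reporting is not dominant.

No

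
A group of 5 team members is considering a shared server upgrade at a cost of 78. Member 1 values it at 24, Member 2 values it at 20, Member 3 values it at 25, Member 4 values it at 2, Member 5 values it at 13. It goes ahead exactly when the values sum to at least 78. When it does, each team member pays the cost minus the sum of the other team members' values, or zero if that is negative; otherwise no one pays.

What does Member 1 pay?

18

Total value 84 ≥ cost 78, so the project is built.
The other team members' values sum to 60.
Cost minus that sum is 78 - 60 = 18.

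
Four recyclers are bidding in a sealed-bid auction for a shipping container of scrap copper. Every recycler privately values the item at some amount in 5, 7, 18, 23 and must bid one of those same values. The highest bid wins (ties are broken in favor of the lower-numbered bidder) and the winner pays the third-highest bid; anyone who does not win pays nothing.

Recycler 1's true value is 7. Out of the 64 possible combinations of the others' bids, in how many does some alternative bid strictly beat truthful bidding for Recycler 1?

Others bid (5, 5, 18): truth gives 0; bid 18 gives 2 > 0. Violating.
Others bid (5, 5, 23): truth gives 0; bid 23 gives 2 > 0. Violating.
Others bid (5, 18, 5): truth gives 0; bid 18 gives 2 > 0. Violating.
Others bid (5, 23, 5): truth gives 0; bid 23 gives 2 > 0. Violating.
Others bid (5, 5, 5): truth gives 2; no alternative beats it.
Others bid (5, 5, 7): truth gives 2; no alternative beats it.
(Checking all 64 profiles: 6 have a profitable deviation, 58 do not.)

6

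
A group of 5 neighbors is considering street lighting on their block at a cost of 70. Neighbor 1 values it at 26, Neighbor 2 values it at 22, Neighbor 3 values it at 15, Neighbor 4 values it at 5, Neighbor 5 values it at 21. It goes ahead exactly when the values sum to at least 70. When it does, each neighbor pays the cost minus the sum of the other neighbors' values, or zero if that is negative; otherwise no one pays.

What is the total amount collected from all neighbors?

Total value 89 ≥ cost 70, so it is built.
Neighbor 1: others sum to 63; max(0, 70 - 63) = 7.
Neighbor 2: others sum to 67; max(0, 70 - 67) = 3.
Neighbor 3: others sum to 74; max(0, 70 - 74) = 0.
Neighbor 4: others sum to 84; max(0, 70 - 84) = 0.
Neighbor 5: others sum to 68; max(0, 70 - 68) = 2.
Total collected = 7 + 3 + 0 + 0 + 2 = 12.

12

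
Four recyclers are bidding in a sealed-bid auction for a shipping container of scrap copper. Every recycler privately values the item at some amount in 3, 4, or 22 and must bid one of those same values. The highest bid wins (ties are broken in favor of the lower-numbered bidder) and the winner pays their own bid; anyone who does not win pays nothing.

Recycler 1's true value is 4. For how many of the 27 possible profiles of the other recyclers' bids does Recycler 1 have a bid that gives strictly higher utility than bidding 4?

1

Others bid (3, 3, 3): truth gives 0; bid 3 gives 1 > 0. Violating.
Others bid (3, 3, 4): truth gives 0; no alternative beats it.
Others bid (3, 3, 22): truth gives 0; no alternative beats it.
(Checking all 27 profiles: 1 has a profitable deviation, 26 do not.)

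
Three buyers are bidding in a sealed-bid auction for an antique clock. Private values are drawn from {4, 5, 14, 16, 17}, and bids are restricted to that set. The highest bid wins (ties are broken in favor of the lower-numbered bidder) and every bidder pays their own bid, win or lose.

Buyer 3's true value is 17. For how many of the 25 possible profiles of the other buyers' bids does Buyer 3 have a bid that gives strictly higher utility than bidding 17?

Others bid (4, 4): truth gives 0; bid 5 gives 12 > 0. Violating.
Others bid (4, 5): truth gives 0; bid 14 gives 3 > 0. Violating.
Others bid (4, 14): truth gives 0; bid 16 gives 1 > 0. Violating.
Others bid (4, 17): truth gives -17; bid 4 gives -4 > -17. Violating.
Others bid (4, 16): truth gives 0; no alternative beats it.
Others bid (5, 16): truth gives 0; no alternative beats it.
(Checking all 25 profiles: 18 have a profitable deviation, 7 do not.)

18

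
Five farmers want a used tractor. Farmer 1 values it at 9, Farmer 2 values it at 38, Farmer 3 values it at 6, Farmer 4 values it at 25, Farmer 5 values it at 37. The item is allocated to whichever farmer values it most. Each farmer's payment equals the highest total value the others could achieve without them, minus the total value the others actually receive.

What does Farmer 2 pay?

Farmer 2 has the highest value and receives the item.
Without Farmer 2, the item would go to the next-highest value, 37, so the others could achieve 37.
With Farmer 2 present and winning, the others receive nothing, so their total is 0.
Payment = 37 - 0 = 37.

37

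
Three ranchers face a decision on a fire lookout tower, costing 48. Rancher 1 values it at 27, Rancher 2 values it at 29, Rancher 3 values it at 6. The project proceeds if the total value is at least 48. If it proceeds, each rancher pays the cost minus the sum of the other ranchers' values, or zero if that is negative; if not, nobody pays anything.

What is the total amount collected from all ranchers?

Total value 62 ≥ cost 48, so it is built.
Rancher 1: others sum to 35; max(0, 48 - 35) = 13.
Rancher 2: others sum to 33; max(0, 48 - 33) = 15.
Rancher 3: others sum to 56; max(0, 48 - 56) = 0.
Total collected = 13 + 15 + 0 = 28.

28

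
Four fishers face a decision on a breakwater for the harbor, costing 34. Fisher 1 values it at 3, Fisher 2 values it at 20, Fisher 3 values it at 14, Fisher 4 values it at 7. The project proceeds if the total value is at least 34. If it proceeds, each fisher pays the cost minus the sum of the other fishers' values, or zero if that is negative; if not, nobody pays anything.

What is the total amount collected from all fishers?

14

Total value 44 ≥ cost 34, so it is built.
Fisher 1: others sum to 41; max(0, 34 - 41) = 0.
Fisher 2: others sum to 24; max(0, 34 - 24) = 10.
Fisher 3: others sum to 30; max(0, 34 - 30) = 4.
Fisher 4: others sum to 37; max(0, 34 - 37) = 0.
Total collected = 0 + 10 + 4 + 0 = 14.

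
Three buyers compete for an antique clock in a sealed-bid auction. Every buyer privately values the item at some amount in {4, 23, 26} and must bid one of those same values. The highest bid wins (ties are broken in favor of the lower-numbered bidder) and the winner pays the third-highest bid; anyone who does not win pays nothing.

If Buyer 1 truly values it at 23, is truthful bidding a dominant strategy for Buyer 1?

Consider the case where Buyer 2 bids 4 and Buyer 3 bids 26.
Truthful bid 23: loses, pays 0, utility 0.
Bid 26 instead: wins, pays 4, utility 23 - 4 = 19.
Since 19 > 0, bidding 26 is strictly better here, so truthful bidding is not dominant.

No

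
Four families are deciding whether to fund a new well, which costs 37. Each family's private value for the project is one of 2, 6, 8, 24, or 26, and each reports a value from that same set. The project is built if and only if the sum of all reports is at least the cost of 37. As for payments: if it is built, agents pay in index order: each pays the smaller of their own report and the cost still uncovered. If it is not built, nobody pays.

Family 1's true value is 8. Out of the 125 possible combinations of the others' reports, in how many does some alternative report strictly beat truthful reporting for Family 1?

Others report (2, 6, 24): truth gives 0; report 6 gives 2 > 0. Violating.
Others report (2, 6, 26): truth gives 0; report 6 gives 2 > 0. Violating.
Others report (2, 8, 24): truth gives 0; report 6 gives 2 > 0. Violating.
Others report (2, 8, 26): truth gives 0; report 2 gives 6 > 0. Violating.
Others report (2, 2, 2): truth gives 0; no alternative beats it.
Others report (2, 2, 6): truth gives 0; no alternative beats it.
(Checking all 125 profiles: 92 have a profitable deviation, 33 do not.)

92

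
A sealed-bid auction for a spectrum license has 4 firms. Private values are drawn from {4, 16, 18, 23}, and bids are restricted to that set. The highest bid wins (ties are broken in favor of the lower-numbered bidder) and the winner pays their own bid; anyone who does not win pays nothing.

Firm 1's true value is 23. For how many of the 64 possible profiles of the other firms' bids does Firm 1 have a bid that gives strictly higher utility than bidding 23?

Others bid (4, 4, 4): truth gives 0; bid 4 gives 19 > 0. Violating.
Others bid (4, 4, 16): truth gives 0; bid 16 gives 7 > 0. Violating.
Others bid (4, 4, 18): truth gives 0; bid 18 gives 5 > 0. Violating.
Others bid (4, 16, 4): truth gives 0; bid 16 gives 7 > 0. Violating.
Others bid (4, 4, 23): truth gives 0; no alternative beats it.
Others bid (4, 16, 23): truth gives 0; no alternative beats it.
(Checking all 64 profiles: 27 have a profitable deviation, 37 do not.)

27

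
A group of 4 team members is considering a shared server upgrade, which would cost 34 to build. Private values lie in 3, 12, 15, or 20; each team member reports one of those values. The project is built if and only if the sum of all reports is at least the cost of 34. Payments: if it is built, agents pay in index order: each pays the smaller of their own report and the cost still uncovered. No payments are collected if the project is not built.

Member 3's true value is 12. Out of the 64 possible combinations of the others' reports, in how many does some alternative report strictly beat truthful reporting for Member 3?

25

Others report (3, 12, 20): truth gives 0; report 3 gives 9 > 0. Violating.
Others report (3, 15, 15): truth gives 0; report 3 gives 9 > 0. Violating.
Others report (3, 15, 20): truth gives 0; report 3 gives 9 > 0. Violating.
Others report (3, 20, 12): truth gives 1; report 3 gives 9 > 1. Violating.
Others report (3, 3, 3): truth gives 0; no alternative beats it.
Others report (3, 3, 12): truth gives 0; no alternative beats it.
(Checking all 64 profiles: 25 have a profitable deviation, 39 do not.)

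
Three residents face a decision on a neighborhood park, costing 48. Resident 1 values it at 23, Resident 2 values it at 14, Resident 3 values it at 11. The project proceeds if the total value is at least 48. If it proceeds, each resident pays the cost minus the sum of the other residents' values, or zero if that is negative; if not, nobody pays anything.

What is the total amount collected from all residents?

48

Total value 48 ≥ cost 48, so it is built.
Resident 1: others sum to 25; max(0, 48 - 25) = 23.
Resident 2: others sum to 34; max(0, 48 - 34) = 14.
Resident 3: others sum to 37; max(0, 48 - 37) = 11.
Total collected = 23 + 14 + 11 = 48.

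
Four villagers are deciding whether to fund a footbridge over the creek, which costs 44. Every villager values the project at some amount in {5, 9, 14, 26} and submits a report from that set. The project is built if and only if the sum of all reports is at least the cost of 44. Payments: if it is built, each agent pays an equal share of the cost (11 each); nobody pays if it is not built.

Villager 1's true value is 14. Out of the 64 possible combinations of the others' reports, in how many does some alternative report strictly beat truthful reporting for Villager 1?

16

Others report (5, 5, 9): truth gives 0; report 26 gives 3 > 0. Violating.
Others report (5, 5, 14): truth gives 0; report 26 gives 3 > 0. Violating.
Others report (5, 9, 5): truth gives 0; report 26 gives 3 > 0. Violating.
Others report (5, 9, 9): truth gives 0; report 26 gives 3 > 0. Violating.
Others report (5, 5, 5): truth gives 0; no alternative beats it.
Others report (5, 5, 26): truth gives 3; no alternative beats it.
(Checking all 64 profiles: 16 have a profitable deviation, 48 do not.)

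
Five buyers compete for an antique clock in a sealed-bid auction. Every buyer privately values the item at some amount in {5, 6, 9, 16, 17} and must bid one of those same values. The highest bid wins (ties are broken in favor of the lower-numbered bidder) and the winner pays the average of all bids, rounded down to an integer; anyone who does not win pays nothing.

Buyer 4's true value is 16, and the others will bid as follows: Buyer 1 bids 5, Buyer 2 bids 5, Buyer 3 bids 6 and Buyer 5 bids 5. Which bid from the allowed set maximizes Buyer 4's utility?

Bid 5: loses, pays 0, utility 0.
Bid 6: loses, pays 0, utility 0.
Bid 9: wins, pays 6, utility 16 - 6 = 10.
Bid 16: wins, pays 7, utility 16 - 7 = 9.
Bid 17: wins, pays 7, utility 16 - 7 = 9.
The best choice is 9 with utility 10.

9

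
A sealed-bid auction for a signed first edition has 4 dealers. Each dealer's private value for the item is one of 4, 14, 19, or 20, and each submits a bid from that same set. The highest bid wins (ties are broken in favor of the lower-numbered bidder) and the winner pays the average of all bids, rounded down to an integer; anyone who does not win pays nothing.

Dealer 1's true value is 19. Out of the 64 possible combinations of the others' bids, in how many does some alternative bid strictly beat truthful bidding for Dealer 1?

38

Others bid (4, 4, 4): truth gives 12; bid 4 gives 15 > 12. Violating.
Others bid (4, 4, 14): truth gives 9; bid 14 gives 10 > 9. Violating.
Others bid (4, 4, 20): truth gives 0; bid 20 gives 7 > 0. Violating.
Others bid (4, 14, 4): truth gives 9; bid 14 gives 10 > 9. Violating.
Others bid (4, 4, 19): truth gives 8; no alternative beats it.
Others bid (4, 14, 19): truth gives 5; no alternative beats it.
(Checking all 64 profiles: 38 have a profitable deviation, 26 do not.)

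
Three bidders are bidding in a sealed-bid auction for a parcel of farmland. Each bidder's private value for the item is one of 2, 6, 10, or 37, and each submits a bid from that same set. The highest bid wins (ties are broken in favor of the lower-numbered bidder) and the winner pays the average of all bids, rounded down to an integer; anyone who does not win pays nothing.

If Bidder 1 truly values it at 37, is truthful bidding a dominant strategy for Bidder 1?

Consider the case where Bidder 2 bids 2 and Bidder 3 bids 2.
Truthful bid 37: wins, pays 13, utility 37 - 13 = 24.
Bid 2 instead: wins, pays 2, utility 37 - 2 = 35.
Since 35 > 24, bidding 2 is strictly better here, so truthful bidding is not dominant.

No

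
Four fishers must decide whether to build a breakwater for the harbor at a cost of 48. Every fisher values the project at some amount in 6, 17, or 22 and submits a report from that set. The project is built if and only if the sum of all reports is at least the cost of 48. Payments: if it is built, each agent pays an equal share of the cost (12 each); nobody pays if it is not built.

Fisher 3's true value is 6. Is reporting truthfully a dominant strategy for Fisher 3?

Check each profile of the others' reports and compare truth against every alternative report.
Others report (6, 6, 22): truth gives 0, best alternative gives -6.
Others report (6, 17, 17): truth gives 0, best alternative gives -6.
Others report (6, 22, 6): truth gives 0, best alternative gives -6.
Others report (17, 6, 17): truth gives 0, best alternative gives -6.
Others report (17, 17, 6): truth gives 0, best alternative gives -6.
Others report (22, 6, 6): truth gives 0, best alternative gives -6.
(Remaining 21 profiles checked similarly; truth is weakly best in each.)
In every case the truthful report is at least as good as any alternative, so it is a dominant strategy.

Yes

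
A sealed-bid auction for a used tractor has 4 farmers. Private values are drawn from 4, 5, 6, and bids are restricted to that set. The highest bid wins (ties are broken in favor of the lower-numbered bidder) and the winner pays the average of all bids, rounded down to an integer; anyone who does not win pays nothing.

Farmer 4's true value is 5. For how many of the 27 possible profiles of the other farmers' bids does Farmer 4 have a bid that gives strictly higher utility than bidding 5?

Others bid (4, 4, 5): truth gives 0; bid 6 gives 1 > 0. Violating.
Others bid (4, 5, 4): truth gives 0; bid 6 gives 1 > 0. Violating.
Others bid (5, 4, 4): truth gives 0; bid 6 gives 1 > 0. Violating.
Others bid (4, 4, 4): truth gives 1; no alternative beats it.
Others bid (4, 4, 6): truth gives 0; no alternative beats it.
(Checking all 27 profiles: 3 have a profitable deviation, 24 do not.)

3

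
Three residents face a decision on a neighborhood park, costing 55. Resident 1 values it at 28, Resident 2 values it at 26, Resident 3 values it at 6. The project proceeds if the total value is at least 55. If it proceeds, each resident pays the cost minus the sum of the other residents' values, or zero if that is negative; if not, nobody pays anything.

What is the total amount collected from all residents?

Total value 60 ≥ cost 55, so it is built.
Resident 1: others sum to 32; max(0, 55 - 32) = 23.
Resident 2: others sum to 34; max(0, 55 - 34) = 21.
Resident 3: others sum to 54; max(0, 55 - 54) = 1.
Total collected = 23 + 21 + 1 = 45.

45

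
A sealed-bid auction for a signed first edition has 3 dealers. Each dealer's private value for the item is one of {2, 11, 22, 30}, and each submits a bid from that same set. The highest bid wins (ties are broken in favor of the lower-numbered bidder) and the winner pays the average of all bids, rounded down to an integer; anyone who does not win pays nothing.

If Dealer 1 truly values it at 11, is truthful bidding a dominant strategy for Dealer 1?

Consider the case where Dealer 2 bids 2 and Dealer 3 bids 2.
Truthful bid 11: wins, pays 5, utility 11 - 5 = 6.
Bid 2 instead: wins, pays 2, utility 11 - 2 = 9.
Since 9 > 6, bidding 2 is strictly better here, so truthful bidding is not dominant.

No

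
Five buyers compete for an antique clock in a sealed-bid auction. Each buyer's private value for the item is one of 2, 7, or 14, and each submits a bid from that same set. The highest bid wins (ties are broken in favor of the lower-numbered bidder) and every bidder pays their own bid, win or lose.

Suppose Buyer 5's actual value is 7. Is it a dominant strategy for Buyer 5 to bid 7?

No

Consider the case where Buyer 1 bids 2, Buyer 2 bids 2, Buyer 3 bids 2 and Buyer 4 bids 7.
Truthful bid 7: loses but pays 7, utility -7.
Bid 2 instead: loses but pays 2, utility -2.
Since -2 > -7, bidding 2 is strictly better here, so truthful bidding is not dominant.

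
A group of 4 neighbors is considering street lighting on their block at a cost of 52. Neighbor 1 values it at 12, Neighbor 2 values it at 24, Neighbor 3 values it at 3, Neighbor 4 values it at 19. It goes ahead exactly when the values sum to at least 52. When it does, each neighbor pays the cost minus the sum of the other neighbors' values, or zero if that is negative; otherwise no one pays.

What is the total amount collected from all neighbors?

Total value 58 ≥ cost 52, so it is built.
Neighbor 1: others sum to 46; max(0, 52 - 46) = 6.
Neighbor 2: others sum to 34; max(0, 52 - 34) = 18.
Neighbor 3: others sum to 55; max(0, 52 - 55) = 0.
Neighbor 4: others sum to 39; max(0, 52 - 39) = 13.
Total collected = 6 + 18 + 0 + 13 = 37.

37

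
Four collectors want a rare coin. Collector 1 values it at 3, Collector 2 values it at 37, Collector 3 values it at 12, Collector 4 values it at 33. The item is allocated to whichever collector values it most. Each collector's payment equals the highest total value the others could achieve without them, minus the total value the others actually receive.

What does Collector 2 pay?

33

Collector 2 has the highest value and receives the item.
Without Collector 2, the item would go to the next-highest value, 33, so the others could achieve 33.
With Collector 2 present and winning, the others receive nothing, so their total is 0.
Payment = 33 - 0 = 33.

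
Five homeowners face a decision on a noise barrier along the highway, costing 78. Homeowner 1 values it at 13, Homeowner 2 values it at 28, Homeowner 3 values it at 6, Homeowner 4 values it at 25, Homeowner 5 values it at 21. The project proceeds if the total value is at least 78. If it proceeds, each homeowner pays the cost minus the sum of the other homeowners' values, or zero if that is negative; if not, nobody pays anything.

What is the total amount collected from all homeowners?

29

Total value 93 ≥ cost 78, so it is built.
Homeowner 1: others sum to 80; max(0, 78 - 80) = 0.
Homeowner 2: others sum to 65; max(0, 78 - 65) = 13.
Homeowner 3: others sum to 87; max(0, 78 - 87) = 0.
Homeowner 4: others sum to 68; max(0, 78 - 68) = 10.
Homeowner 5: others sum to 72; max(0, 78 - 72) = 6.
Total collected = 0 + 13 + 0 + 10 + 6 = 29.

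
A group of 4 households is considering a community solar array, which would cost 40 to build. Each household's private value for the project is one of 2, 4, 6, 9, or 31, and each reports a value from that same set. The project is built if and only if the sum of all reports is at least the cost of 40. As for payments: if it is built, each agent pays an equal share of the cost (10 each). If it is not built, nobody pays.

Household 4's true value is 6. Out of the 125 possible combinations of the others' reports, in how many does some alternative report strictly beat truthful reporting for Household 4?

Others report (2, 2, 31): truth gives -4; report 2 gives 0 > -4. Violating.
Others report (2, 4, 31): truth gives -4; report 2 gives 0 > -4. Violating.
Others report (2, 31, 2): truth gives -4; report 2 gives 0 > -4. Violating.
Others report (2, 31, 4): truth gives -4; report 2 gives 0 > -4. Violating.
Others report (2, 2, 2): truth gives 0; no alternative beats it.
Others report (2, 2, 4): truth gives 0; no alternative beats it.
(Checking all 125 profiles: 9 have a profitable deviation, 116 do not.)

9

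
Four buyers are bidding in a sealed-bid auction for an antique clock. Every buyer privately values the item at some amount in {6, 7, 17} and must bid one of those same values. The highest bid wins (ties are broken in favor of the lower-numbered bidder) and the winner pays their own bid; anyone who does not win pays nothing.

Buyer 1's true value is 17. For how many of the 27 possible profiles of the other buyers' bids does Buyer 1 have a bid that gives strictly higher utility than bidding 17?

8

Others bid (6, 6, 6): truth gives 0; bid 6 gives 11 > 0. Violating.
Others bid (6, 6, 7): truth gives 0; bid 7 gives 10 > 0. Violating.
Others bid (6, 7, 6): truth gives 0; bid 7 gives 10 > 0. Violating.
Others bid (6, 7, 7): truth gives 0; bid 7 gives 10 > 0. Violating.
Others bid (6, 6, 17): truth gives 0; no alternative beats it.
Others bid (6, 7, 17): truth gives 0; no alternative beats it.
(Checking all 27 profiles: 8 have a profitable deviation, 19 do not.)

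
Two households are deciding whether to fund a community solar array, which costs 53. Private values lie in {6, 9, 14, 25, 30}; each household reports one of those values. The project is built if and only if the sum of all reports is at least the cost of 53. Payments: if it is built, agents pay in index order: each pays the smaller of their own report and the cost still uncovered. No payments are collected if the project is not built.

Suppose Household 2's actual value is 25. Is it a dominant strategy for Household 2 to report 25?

Check each profile of the others' reports and compare truth against every alternative report.
Others report (30): truth gives 2, best alternative gives 2.
Others report (6): truth gives 0, best alternative gives 0.
Others report (9): truth gives 0, best alternative gives 0.
Others report (14): truth gives 0, best alternative gives 0.
Others report (25): truth gives 0, best alternative gives 0.
In every case the truthful report is at least as good as any alternative, so it is a dominant strategy.

Yes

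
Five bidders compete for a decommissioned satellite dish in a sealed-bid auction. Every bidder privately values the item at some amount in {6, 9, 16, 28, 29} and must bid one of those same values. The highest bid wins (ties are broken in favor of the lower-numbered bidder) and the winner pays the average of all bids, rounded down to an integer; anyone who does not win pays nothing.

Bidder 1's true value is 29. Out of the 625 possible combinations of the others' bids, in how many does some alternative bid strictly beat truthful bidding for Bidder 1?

137

Others bid (6, 6, 6, 6): truth gives 19; bid 6 gives 23 > 19. Violating.
Others bid (6, 6, 6, 9): truth gives 18; bid 9 gives 22 > 18. Violating.
Others bid (6, 6, 6, 16): truth gives 17; bid 16 gives 19 > 17. Violating.
Others bid (6, 6, 6, 28): truth gives 14; bid 28 gives 15 > 14. Violating.
Others bid (6, 6, 6, 29): truth gives 14; no alternative beats it.
Others bid (6, 6, 9, 28): truth gives 14; no alternative beats it.
(Checking all 625 profiles: 137 have a profitable deviation, 488 do not.)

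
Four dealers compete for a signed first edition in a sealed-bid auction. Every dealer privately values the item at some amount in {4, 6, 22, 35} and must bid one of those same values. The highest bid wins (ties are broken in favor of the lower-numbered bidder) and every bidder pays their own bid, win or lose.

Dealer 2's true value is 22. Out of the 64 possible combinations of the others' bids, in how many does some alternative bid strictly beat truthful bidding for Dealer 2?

50

Others bid (4, 4, 4): truth gives 0; bid 6 gives 16 > 0. Violating.
Others bid (4, 4, 6): truth gives 0; bid 6 gives 16 > 0. Violating.
Others bid (4, 4, 35): truth gives -22; bid 4 gives -4 > -22. Violating.
Others bid (4, 6, 4): truth gives 0; bid 6 gives 16 > 0. Violating.
Others bid (4, 4, 22): truth gives 0; no alternative beats it.
Others bid (4, 6, 22): truth gives 0; no alternative beats it.
(Checking all 64 profiles: 50 have a profitable deviation, 14 do not.)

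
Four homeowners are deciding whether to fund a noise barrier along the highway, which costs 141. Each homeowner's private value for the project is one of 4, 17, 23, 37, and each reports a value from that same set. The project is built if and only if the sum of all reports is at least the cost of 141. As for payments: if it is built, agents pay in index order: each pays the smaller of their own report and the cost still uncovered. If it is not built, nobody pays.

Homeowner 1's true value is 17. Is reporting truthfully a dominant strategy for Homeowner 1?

Check each profile of the others' reports and compare truth against every alternative report.
Others report (4, 4, 4): truth gives 0, best alternative gives 0.
Others report (4, 4, 17): truth gives 0, best alternative gives 0.
Others report (4, 4, 23): truth gives 0, best alternative gives 0.
Others report (4, 4, 37): truth gives 0, best alternative gives 0.
Others report (4, 17, 4): truth gives 0, best alternative gives 0.
Others report (4, 17, 17): truth gives 0, best alternative gives 0.
(Remaining 58 profiles checked similarly; truth is weakly best in each.)
In every case the truthful report is at least as good as any alternative, so it is a dominant strategy.

Yes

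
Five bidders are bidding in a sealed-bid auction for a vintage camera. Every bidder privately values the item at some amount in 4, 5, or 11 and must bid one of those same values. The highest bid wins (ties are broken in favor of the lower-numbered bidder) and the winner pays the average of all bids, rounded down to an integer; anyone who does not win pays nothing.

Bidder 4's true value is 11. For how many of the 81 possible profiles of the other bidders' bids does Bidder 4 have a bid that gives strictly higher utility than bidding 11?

2

Others bid (4, 4, 4, 4): truth gives 6; bid 5 gives 7 > 6. Violating.
Others bid (4, 4, 4, 5): truth gives 6; bid 5 gives 7 > 6. Violating.
Others bid (4, 4, 4, 11): truth gives 5; no alternative beats it.
Others bid (4, 4, 5, 4): truth gives 6; no alternative beats it.
(Checking all 81 profiles: 2 have a profitable deviation, 79 do not.)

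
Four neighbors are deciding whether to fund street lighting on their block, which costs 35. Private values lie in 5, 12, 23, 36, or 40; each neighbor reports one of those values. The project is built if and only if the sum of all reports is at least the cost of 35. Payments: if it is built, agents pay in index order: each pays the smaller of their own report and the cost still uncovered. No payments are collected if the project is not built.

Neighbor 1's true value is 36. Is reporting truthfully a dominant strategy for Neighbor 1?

No

Consider the case where Neighbor 2 reports 5, Neighbor 3 reports 5 and Neighbor 4 reports 5.
Truthful report 36: project built, pays 35, utility 36 - 35 = 1.
Report 23 instead: project built, pays 23, utility 36 - 23 = 13.
Since 13 > 1, reporting 23 is strictly better here, so truthful reporting is not dominant.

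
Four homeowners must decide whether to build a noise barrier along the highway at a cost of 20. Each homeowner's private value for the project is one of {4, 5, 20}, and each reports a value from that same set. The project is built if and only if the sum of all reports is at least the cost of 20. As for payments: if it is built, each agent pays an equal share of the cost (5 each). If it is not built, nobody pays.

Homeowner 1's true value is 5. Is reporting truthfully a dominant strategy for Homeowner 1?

Check each profile of the others' reports and compare truth against every alternative report.
Others report (4, 4, 4): truth gives 0, best alternative gives 0.
Others report (4, 4, 5): truth gives 0, best alternative gives 0.
Others report (4, 4, 20): truth gives 0, best alternative gives 0.
Others report (4, 5, 4): truth gives 0, best alternative gives 0.
Others report (4, 5, 5): truth gives 0, best alternative gives 0.
Others report (4, 5, 20): truth gives 0, best alternative gives 0.
(Remaining 21 profiles checked similarly; truth is weakly best in each.)
In every case the truthful report is at least as good as any alternative, so it is a dominant strategy.

Yes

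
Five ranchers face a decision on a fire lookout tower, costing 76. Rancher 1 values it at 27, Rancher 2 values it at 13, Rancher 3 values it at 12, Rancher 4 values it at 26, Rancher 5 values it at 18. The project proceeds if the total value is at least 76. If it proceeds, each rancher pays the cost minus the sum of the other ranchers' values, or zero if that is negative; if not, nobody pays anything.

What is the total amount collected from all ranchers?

13

Total value 96 ≥ cost 76, so it is built.
Rancher 1: others sum to 69; max(0, 76 - 69) = 7.
Rancher 2: others sum to 83; max(0, 76 - 83) = 0.
Rancher 3: others sum to 84; max(0, 76 - 84) = 0.
Rancher 4: others sum to 70; max(0, 76 - 70) = 6.
Rancher 5: others sum to 78; max(0, 76 - 78) = 0.
Total collected = 7 + 0 + 0 + 6 + 0 = 13.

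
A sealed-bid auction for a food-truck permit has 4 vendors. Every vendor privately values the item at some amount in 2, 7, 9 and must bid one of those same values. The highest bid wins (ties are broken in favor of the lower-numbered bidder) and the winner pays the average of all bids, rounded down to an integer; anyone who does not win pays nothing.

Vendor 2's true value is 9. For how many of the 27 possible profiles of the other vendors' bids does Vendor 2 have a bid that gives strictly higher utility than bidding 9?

Others bid (2, 2, 7): truth gives 4; bid 7 gives 5 > 4. Violating.
Others bid (2, 7, 2): truth gives 4; bid 7 gives 5 > 4. Violating.
Others bid (2, 7, 7): truth gives 3; bid 7 gives 4 > 3. Violating.
Others bid (2, 2, 2): truth gives 6; no alternative beats it.
Others bid (2, 2, 9): truth gives 4; no alternative beats it.
(Checking all 27 profiles: 3 have a profitable deviation, 24 do not.)

3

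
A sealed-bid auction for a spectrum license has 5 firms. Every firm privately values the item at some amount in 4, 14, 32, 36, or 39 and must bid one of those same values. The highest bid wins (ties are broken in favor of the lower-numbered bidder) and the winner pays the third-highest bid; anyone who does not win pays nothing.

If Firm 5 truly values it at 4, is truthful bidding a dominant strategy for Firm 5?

Check each profile of the others' bids and compare truth against every alternative bid.
Others bid (4, 4, 4, 4): truth gives 0, best alternative gives 0.
Others bid (4, 4, 4, 14): truth gives 0, best alternative gives 0.
Others bid (4, 4, 4, 32): truth gives 0, best alternative gives 0.
Others bid (4, 4, 4, 36): truth gives 0, best alternative gives 0.
Others bid (4, 4, 4, 39): truth gives 0, best alternative gives 0.
Others bid (4, 4, 14, 4): truth gives 0, best alternative gives 0.
(Remaining 619 profiles checked similarly; truth is weakly best in each.)
In every case the truthful bid is at least as good as any alternative, so it is a dominant strategy.

Yes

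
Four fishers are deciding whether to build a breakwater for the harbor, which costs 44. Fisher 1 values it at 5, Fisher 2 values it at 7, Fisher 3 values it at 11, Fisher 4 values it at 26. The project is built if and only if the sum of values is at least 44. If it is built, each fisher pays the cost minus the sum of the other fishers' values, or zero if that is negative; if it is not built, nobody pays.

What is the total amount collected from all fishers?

Total value 49 ≥ cost 44, so it is built.
Fisher 1: others sum to 44; max(0, 44 - 44) = 0.
Fisher 2: others sum to 42; max(0, 44 - 42) = 2.
Fisher 3: others sum to 38; max(0, 44 - 38) = 6.
Fisher 4: others sum to 23; max(0, 44 - 23) = 21.
Total collected = 0 + 2 + 6 + 21 = 29.

29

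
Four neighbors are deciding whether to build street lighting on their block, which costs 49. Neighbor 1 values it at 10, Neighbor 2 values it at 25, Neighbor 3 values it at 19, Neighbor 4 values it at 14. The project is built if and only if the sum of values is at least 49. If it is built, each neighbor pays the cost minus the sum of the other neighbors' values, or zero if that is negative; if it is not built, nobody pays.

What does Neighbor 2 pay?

Total value 68 ≥ cost 49, so the project is built.
The other neighbors' values sum to 43.
Cost minus that sum is 49 - 43 = 6.

6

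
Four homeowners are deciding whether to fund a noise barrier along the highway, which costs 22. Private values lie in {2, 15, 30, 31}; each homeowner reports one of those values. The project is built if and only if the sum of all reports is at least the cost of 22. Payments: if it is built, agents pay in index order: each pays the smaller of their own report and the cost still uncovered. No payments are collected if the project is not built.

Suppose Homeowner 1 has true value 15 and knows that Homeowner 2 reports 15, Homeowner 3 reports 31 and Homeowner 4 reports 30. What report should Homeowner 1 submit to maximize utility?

Report 2: project built, pays 2, utility 15 - 2 = 13.
Report 15: project built, pays 15, utility 15 - 15 = 0.
Report 30: project built, pays 22, utility 15 - 22 = -7.
Report 31: project built, pays 22, utility 15 - 22 = -7.
The best choice is 2 with utility 13.

2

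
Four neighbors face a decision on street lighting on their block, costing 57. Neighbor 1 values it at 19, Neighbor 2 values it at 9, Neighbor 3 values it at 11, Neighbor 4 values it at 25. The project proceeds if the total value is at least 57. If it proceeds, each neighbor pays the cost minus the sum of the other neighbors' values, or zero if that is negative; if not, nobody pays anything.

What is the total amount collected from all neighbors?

36

Total value 64 ≥ cost 57, so it is built.
Neighbor 1: others sum to 45; max(0, 57 - 45) = 12.
Neighbor 2: others sum to 55; max(0, 57 - 55) = 2.
Neighbor 3: others sum to 53; max(0, 57 - 53) = 4.
Neighbor 4: others sum to 39; max(0, 57 - 39) = 18.
Total collected = 12 + 2 + 4 + 18 = 36.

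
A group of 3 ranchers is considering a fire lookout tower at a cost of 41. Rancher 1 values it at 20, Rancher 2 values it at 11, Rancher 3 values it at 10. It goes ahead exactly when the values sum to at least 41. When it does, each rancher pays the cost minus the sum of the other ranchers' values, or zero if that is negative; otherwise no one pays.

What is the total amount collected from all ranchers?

Total value 41 ≥ cost 41, so it is built.
Rancher 1: others sum to 21; max(0, 41 - 21) = 20.
Rancher 2: others sum to 30; max(0, 41 - 30) = 11.
Rancher 3: others sum to 31; max(0, 41 - 31) = 10.
Total collected = 20 + 11 + 10 = 41.

41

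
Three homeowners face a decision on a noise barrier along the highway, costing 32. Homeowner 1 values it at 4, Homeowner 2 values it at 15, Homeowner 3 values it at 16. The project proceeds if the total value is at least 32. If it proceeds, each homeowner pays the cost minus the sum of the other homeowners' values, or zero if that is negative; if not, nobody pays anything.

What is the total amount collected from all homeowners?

26

Total value 35 ≥ cost 32, so it is built.
Homeowner 1: others sum to 31; max(0, 32 - 31) = 1.
Homeowner 2: others sum to 20; max(0, 32 - 20) = 12.
Homeowner 3: others sum to 19; max(0, 32 - 19) = 13.
Total collected = 1 + 12 + 13 = 26.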